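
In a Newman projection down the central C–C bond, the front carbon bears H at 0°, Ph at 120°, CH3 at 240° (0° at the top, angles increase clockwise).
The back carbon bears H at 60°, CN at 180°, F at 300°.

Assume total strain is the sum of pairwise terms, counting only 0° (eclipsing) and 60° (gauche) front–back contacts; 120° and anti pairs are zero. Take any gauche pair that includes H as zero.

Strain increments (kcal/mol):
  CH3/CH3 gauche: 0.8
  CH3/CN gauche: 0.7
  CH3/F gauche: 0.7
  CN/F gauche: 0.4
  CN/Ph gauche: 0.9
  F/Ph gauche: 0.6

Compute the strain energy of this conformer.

2.3 kcal/mol

This conformer (staggered): Ph(120°)/CN(180°) gauche 0.9; CH3(240°)/CN(180°) gauche 0.7; CH3(240°)/F(300°) gauche 0.7 → 2.3 kcal/mol.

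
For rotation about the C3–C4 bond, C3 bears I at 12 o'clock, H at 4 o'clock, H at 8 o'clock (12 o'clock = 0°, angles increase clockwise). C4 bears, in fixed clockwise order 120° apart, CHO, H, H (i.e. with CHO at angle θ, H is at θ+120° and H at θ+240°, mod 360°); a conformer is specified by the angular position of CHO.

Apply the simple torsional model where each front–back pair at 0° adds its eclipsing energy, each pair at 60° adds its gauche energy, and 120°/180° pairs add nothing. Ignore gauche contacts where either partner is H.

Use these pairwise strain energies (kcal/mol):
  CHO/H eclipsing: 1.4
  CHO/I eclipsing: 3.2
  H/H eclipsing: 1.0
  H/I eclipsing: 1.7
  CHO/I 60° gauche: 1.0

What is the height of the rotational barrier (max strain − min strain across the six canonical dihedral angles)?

CHO at 0° (eclipsed): I–CHO eclipsed, H–H eclipsed, H–H eclipsed; 3.2 + 1.0 + 1.0 = 5.2 kcal/mol.
CHO at 60° (staggered): I–CHO gauche; 1.0 = 1.0 kcal/mol.
CHO at 120° (eclipsed): I–H eclipsed, H–CHO eclipsed, H–H eclipsed; 1.7 + 1.4 + 1.0 = 4.1 kcal/mol.
CHO at 180° (staggered): no non-H gauche contacts → 0.0 kcal/mol.
CHO at 240° (eclipsed): I–H eclipsed, H–H eclipsed, H–CHO eclipsed; 1.7 + 1.0 + 1.4 = 4.1 kcal/mol.
CHO at 300° (staggered): I–CHO gauche; 1.0 = 1.0 kcal/mol.
Max at 0° (5.2 kcal/mol), min at 180° (0.0 kcal/mol); barrier = 5.2 kcal/mol.

5.2 kcal/mol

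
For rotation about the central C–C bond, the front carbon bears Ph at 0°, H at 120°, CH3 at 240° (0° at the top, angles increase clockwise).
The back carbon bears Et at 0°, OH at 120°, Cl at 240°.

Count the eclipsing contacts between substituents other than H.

Non-H eclipsing pairs: Ph(0°)/Et(0°); CH3(240°)/Cl(240°) — 2 interactions.

2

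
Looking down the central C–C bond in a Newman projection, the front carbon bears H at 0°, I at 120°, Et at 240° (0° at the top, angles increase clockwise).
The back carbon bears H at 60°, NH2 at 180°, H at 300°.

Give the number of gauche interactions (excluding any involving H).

2

Non-H gauche pairs: I(120°)/NH2(180°); Et(240°)/NH2(180°) — 2 interactions.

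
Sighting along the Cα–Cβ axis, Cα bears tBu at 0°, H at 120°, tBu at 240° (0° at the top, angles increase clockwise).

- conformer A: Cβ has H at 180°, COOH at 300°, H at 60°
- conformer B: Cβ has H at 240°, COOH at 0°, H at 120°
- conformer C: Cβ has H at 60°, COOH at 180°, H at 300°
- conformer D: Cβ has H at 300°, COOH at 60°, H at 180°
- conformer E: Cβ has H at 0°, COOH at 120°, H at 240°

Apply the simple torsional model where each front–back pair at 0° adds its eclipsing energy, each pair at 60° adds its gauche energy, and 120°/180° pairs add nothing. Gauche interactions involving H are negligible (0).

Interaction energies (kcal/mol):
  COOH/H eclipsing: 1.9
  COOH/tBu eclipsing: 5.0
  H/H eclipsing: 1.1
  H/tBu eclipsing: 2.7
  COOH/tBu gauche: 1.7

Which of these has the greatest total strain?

B

A (staggered): tBu(0°)/COOH(300°) gauche 1.7; tBu(240°)/COOH(300°) gauche 1.7 → 3.4 kcal/mol.
B (eclipsed): tBu(0°)/COOH(0°) eclipsed 5.0; H(120°)/H(120°) eclipsed 1.1; tBu(240°)/H(240°) eclipsed 2.7 → 8.8 kcal/mol.
C (staggered): tBu(240°)/COOH(180°) gauche 1.7 → 1.7 kcal/mol.
D (staggered): tBu(0°)/COOH(60°) gauche 1.7 → 1.7 kcal/mol.
E (eclipsed): tBu(0°)/H(0°) eclipsed 2.7; H(120°)/COOH(120°) eclipsed 1.9; tBu(240°)/H(240°) eclipsed 2.7 → 7.3 kcal/mol.
B has the highest total (8.8 kcal/mol).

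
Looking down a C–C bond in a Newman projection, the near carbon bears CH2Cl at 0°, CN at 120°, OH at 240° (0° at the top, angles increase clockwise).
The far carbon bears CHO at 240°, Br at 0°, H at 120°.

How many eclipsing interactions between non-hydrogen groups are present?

Non-H eclipsing pairs: CH2Cl(0°)/Br(0°); OH(240°)/CHO(240°) — 2 interactions.

2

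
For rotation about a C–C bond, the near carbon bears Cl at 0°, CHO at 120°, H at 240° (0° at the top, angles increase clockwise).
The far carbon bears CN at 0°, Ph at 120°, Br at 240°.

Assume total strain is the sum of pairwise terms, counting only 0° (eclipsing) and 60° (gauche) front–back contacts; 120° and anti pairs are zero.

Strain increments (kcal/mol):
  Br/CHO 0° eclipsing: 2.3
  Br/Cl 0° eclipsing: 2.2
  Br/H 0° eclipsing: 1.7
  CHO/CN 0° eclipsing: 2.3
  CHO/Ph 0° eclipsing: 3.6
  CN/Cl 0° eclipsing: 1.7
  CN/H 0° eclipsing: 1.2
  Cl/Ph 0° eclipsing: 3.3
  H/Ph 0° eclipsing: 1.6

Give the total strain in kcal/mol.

7.0 kcal/mol

This conformer (eclipsed): Cl(0°)/CN(0°) eclipsed 1.7; CHO(120°)/Ph(120°) eclipsed 3.6; H(240°)/Br(240°) eclipsed 1.7 → 7.0 kcal/mol.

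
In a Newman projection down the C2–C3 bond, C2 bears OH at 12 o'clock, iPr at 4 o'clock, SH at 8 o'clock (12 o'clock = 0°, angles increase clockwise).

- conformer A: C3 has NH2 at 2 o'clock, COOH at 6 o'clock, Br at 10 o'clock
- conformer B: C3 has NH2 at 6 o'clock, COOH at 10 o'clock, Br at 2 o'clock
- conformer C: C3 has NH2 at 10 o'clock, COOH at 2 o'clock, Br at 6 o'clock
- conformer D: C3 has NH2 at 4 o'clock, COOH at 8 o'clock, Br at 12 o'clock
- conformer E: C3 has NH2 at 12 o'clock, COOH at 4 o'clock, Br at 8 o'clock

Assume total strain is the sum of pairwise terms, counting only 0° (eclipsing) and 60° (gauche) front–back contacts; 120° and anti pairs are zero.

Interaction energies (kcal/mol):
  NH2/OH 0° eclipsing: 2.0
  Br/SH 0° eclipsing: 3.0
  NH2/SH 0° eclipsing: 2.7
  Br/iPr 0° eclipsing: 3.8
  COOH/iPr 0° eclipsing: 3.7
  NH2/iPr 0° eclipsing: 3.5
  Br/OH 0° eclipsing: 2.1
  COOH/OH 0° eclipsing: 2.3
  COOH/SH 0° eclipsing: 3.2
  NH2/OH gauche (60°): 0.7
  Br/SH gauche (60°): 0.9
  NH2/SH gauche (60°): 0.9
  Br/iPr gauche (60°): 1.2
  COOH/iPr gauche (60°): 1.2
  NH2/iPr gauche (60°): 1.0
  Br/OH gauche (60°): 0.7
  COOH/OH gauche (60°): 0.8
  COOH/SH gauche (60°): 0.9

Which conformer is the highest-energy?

D

A (staggered): OH–NH2 gauche, OH–Br gauche, iPr–NH2 gauche, iPr–COOH gauche, SH–COOH gauche, SH–Br gauche; 0.7 + 0.7 + 1.0 + 1.2 + 0.9 + 0.9 = 5.4 kcal/mol.
B (staggered): OH–COOH gauche, OH–Br gauche, iPr–NH2 gauche, iPr–Br gauche, SH–NH2 gauche, SH–COOH gauche; 0.8 + 0.7 + 1.0 + 1.2 + 0.9 + 0.9 = 5.5 kcal/mol.
C (staggered): OH–NH2 gauche, OH–COOH gauche, iPr–COOH gauche, iPr–Br gauche, SH–NH2 gauche, SH–Br gauche; 0.7 + 0.8 + 1.2 + 1.2 + 0.9 + 0.9 = 5.7 kcal/mol.
D (eclipsed): OH–Br eclipsed, iPr–NH2 eclipsed, SH–COOH eclipsed; 2.1 + 3.5 + 3.2 = 8.8 kcal/mol.
E (eclipsed): OH–NH2 eclipsed, iPr–COOH eclipsed, SH–Br eclipsed; 2.0 + 3.7 + 3.0 = 8.7 kcal/mol.
D has the highest total (8.8 kcal/mol).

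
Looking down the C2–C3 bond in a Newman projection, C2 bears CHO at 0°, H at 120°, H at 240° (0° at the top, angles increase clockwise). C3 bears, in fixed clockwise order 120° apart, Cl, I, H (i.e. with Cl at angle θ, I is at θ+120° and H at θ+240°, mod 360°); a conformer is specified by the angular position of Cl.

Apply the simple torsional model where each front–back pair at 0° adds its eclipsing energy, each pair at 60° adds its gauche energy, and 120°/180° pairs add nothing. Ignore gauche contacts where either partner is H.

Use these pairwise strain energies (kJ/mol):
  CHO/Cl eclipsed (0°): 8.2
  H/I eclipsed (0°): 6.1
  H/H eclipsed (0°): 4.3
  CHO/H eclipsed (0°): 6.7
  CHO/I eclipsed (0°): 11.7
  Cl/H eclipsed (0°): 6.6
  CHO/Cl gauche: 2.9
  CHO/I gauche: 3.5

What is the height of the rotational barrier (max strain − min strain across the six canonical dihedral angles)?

Cl at 0° (eclipsed): CHO(0°)/Cl(0°) eclipsed 8.2; H(120°)/I(120°) eclipsed 6.1; H(240°)/H(240°) eclipsed 4.3 → 18.6 kJ/mol.
Cl at 60° (staggered): CHO(0°)/Cl(60°) gauche 2.9 → 2.9 kJ/mol.
Cl at 120° (eclipsed): CHO(0°)/H(0°) eclipsed 6.7; H(120°)/Cl(120°) eclipsed 6.6; H(240°)/I(240°) eclipsed 6.1 → 19.4 kJ/mol.
Cl at 180° (staggered): CHO(0°)/I(300°) gauche 3.5 → 3.5 kJ/mol.
Cl at 240° (eclipsed): CHO(0°)/I(0°) eclipsed 11.7; H(120°)/H(120°) eclipsed 4.3; H(240°)/Cl(240°) eclipsed 6.6 → 22.6 kJ/mol.
Cl at 300° (staggered): CHO(0°)/Cl(300°) gauche 2.9; CHO(0°)/I(60°) gauche 3.5 → 6.4 kJ/mol.
Max at 240° (22.6 kJ/mol), min at 60° (2.9 kJ/mol); barrier = 19.7 kJ/mol.

19.7 kJ/mol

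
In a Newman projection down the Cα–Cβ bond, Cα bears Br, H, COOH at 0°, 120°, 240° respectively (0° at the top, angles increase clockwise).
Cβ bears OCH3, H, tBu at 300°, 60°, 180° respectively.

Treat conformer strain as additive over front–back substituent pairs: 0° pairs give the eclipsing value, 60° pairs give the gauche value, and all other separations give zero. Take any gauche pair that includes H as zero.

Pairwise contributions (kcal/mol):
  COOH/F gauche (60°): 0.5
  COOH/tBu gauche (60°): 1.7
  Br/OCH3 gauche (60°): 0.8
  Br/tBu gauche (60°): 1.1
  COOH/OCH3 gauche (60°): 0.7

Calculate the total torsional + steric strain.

This conformer (staggered): Br(0°)/OCH3(300°) gauche 0.8; COOH(240°)/OCH3(300°) gauche 0.7; COOH(240°)/tBu(180°) gauche 1.7 → 3.2 kcal/mol.

3.2 kcal/mol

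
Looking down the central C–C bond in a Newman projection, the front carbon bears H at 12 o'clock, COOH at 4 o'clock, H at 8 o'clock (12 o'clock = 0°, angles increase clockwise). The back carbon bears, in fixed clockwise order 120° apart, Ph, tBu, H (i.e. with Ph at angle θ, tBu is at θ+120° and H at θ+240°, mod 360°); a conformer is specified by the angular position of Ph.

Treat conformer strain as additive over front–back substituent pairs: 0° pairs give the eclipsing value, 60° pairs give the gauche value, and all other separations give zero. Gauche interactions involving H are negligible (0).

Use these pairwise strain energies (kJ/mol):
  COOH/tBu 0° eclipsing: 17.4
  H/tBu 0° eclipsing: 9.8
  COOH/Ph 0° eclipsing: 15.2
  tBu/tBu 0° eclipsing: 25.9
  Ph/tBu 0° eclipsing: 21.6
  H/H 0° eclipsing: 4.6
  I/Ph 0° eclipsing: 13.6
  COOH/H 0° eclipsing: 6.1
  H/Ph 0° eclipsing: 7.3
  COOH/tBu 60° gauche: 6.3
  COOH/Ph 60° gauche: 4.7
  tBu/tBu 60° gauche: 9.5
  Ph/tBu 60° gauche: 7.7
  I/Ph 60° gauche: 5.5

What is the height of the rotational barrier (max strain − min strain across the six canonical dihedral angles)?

24.9 kJ/mol

Ph at 0° (eclipsed): H–Ph eclipsed, COOH–tBu eclipsed, H–H eclipsed; 7.3 + 17.4 + 4.6 = 29.3 kJ/mol.
Ph at 60° (staggered): COOH–Ph gauche, COOH–tBu gauche; 4.7 + 6.3 = 11.0 kJ/mol.
Ph at 120° (eclipsed): H–H eclipsed, COOH–Ph eclipsed, H–tBu eclipsed; 4.6 + 15.2 + 9.8 = 29.6 kJ/mol.
Ph at 180° (staggered): COOH–Ph gauche; 4.7 = 4.7 kJ/mol.
Ph at 240° (eclipsed): H–tBu eclipsed, COOH–H eclipsed, H–Ph eclipsed; 9.8 + 6.1 + 7.3 = 23.2 kJ/mol.
Ph at 300° (staggered): COOH–tBu gauche; 6.3 = 6.3 kJ/mol.
Max at 120° (29.6 kJ/mol), min at 180° (4.7 kJ/mol); barrier = 24.9 kJ/mol.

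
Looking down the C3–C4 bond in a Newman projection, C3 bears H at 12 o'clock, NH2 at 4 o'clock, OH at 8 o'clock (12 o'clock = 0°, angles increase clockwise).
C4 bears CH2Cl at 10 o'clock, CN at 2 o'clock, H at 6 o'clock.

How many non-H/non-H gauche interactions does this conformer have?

Non-H gauche pairs: NH2(120°)/CN(60°); OH(240°)/CH2Cl(300°) — 2 interactions.

2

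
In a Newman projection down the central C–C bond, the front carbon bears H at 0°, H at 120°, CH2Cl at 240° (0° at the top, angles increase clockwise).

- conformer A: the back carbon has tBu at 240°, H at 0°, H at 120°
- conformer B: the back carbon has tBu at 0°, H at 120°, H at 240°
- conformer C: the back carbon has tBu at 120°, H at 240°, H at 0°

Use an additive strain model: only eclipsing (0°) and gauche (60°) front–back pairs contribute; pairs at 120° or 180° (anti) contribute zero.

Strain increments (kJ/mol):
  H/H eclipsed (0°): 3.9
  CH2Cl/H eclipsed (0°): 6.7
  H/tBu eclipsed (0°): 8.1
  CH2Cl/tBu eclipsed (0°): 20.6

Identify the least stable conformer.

A

A is eclipsed. H at 0° is eclipsed with H at 0° (3.9); H at 120° is eclipsed with H at 120° (3.9); CH2Cl at 240° is eclipsed with tBu at 240° (20.6). Total 28.4 kJ/mol.
B is eclipsed. H at 0° is eclipsed with tBu at 0° (8.1); H at 120° is eclipsed with H at 120° (3.9); CH2Cl at 240° is eclipsed with H at 240° (6.7). Total 18.7 kJ/mol.
C is eclipsed. H at 0° is eclipsed with H at 0° (3.9); H at 120° is eclipsed with tBu at 120° (8.1); CH2Cl at 240° is eclipsed with H at 240° (6.7). Total 18.7 kJ/mol.
A has the highest total (28.4 kJ/mol).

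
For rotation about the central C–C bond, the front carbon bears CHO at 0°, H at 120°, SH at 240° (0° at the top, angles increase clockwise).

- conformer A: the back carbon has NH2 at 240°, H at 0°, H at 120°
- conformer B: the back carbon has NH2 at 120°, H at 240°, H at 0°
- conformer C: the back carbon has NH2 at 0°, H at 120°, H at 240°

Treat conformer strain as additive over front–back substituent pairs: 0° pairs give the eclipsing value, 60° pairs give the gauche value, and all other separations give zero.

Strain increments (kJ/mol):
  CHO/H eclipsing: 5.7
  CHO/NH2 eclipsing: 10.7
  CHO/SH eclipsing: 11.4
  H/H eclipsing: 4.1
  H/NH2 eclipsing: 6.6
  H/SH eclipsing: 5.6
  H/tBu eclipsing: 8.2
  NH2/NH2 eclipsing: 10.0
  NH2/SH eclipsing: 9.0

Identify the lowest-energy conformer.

B

A (eclipsed): CHO(0°)/H(0°) eclipsed 5.7; H(120°)/H(120°) eclipsed 4.1; SH(240°)/NH2(240°) eclipsed 9.0 → 18.8 kJ/mol.
B (eclipsed): CHO(0°)/H(0°) eclipsed 5.7; H(120°)/NH2(120°) eclipsed 6.6; SH(240°)/H(240°) eclipsed 5.6 → 17.9 kJ/mol.
C (eclipsed): CHO(0°)/NH2(0°) eclipsed 10.7; H(120°)/H(120°) eclipsed 4.1; SH(240°)/H(240°) eclipsed 5.6 → 20.4 kJ/mol.
B has the lowest total (17.9 kJ/mol).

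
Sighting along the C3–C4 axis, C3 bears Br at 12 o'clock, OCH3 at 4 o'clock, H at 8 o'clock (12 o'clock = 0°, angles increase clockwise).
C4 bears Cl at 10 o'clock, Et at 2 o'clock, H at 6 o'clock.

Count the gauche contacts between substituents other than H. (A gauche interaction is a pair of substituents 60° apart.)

3

Non-H gauche pairs: Br(0°)/Cl(300°); Br(0°)/Et(60°); OCH3(120°)/Et(60°) — 3 interactions.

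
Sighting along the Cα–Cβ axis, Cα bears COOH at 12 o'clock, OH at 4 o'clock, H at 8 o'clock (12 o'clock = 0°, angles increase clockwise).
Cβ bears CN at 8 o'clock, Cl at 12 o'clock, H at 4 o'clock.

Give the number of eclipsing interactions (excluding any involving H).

Non-H eclipsing pairs: COOH(0°)/Cl(0°) — 1 interaction.

1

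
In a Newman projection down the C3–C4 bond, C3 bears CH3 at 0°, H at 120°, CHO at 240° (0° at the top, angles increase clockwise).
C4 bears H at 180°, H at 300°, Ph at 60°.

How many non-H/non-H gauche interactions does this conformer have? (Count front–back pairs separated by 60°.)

1

Non-H gauche pairs: CH3(0°)/Ph(60°) — 1 interaction.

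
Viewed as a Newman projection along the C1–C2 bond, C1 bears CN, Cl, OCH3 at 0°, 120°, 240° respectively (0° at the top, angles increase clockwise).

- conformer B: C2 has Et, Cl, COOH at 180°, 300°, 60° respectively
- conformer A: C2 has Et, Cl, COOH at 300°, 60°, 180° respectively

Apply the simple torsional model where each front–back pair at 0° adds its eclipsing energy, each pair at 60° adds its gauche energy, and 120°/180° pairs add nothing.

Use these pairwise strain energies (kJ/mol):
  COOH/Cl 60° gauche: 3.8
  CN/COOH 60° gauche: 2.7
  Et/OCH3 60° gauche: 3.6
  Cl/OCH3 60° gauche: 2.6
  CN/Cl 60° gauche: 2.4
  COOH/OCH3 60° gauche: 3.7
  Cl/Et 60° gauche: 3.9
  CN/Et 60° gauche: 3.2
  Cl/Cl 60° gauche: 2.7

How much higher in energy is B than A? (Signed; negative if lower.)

B is staggered. CN at 0° is gauche with Cl at 300° (2.4); CN at 0° is gauche with COOH at 60° (2.7); Cl at 120° is gauche with Et at 180° (3.9); Cl at 120° is gauche with COOH at 60° (3.8); OCH3 at 240° is gauche with Et at 180° (3.6); OCH3 at 240° is gauche with Cl at 300° (2.6). Total 19.0 kJ/mol.
A is staggered. CN at 0° is gauche with Et at 300° (3.2); CN at 0° is gauche with Cl at 60° (2.4); Cl at 120° is gauche with Cl at 60° (2.7); Cl at 120° is gauche with COOH at 180° (3.8); OCH3 at 240° is gauche with Et at 300° (3.6); OCH3 at 240° is gauche with COOH at 180° (3.7). Total 19.4 kJ/mol.
E(B) − E(A) = 19.0 − 19.4 = -0.4 kJ/mol.

-0.4 kJ/mol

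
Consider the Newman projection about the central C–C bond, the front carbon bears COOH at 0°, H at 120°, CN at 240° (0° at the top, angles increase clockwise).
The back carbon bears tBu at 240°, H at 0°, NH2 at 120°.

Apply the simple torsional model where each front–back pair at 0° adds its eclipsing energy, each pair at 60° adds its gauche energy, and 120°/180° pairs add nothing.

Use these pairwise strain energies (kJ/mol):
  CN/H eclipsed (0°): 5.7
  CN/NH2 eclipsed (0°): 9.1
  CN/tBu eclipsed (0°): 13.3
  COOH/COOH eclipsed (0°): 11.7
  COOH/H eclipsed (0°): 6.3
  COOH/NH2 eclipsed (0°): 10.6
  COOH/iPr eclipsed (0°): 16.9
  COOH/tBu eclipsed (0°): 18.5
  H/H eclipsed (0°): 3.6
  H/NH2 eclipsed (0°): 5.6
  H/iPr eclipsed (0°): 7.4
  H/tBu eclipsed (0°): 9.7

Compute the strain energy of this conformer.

25.2 kJ/mol

This conformer (eclipsed): COOH(0°)/H(0°) eclipsed 6.3; H(120°)/NH2(120°) eclipsed 5.6; CN(240°)/tBu(240°) eclipsed 13.3 → 25.2 kJ/mol.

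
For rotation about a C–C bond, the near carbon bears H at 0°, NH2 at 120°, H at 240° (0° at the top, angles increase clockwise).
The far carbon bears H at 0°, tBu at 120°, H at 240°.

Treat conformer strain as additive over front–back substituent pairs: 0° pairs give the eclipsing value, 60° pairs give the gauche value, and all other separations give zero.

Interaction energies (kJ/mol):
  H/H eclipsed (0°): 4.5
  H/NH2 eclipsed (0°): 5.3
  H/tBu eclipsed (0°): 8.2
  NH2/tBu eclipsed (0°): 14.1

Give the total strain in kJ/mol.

This conformer (eclipsed): H(0°)/H(0°) eclipsed 4.5; NH2(120°)/tBu(120°) eclipsed 14.1; H(240°)/H(240°) eclipsed 4.5 → 23.1 kJ/mol.

23.1 kJ/mol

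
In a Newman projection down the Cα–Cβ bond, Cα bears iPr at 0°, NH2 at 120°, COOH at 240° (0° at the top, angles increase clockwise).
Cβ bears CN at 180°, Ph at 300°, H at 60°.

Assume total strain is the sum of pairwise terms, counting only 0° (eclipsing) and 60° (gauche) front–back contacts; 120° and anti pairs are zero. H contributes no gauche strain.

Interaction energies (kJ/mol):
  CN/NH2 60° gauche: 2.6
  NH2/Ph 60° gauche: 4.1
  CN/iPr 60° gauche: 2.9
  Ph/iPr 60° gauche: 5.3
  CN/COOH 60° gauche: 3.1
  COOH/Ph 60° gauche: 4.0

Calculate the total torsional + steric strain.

This conformer (staggered): iPr(0°)/Ph(300°) gauche 5.3; NH2(120°)/CN(180°) gauche 2.6; COOH(240°)/CN(180°) gauche 3.1; COOH(240°)/Ph(300°) gauche 4.0 → 15.0 kJ/mol.

15.0 kJ/mol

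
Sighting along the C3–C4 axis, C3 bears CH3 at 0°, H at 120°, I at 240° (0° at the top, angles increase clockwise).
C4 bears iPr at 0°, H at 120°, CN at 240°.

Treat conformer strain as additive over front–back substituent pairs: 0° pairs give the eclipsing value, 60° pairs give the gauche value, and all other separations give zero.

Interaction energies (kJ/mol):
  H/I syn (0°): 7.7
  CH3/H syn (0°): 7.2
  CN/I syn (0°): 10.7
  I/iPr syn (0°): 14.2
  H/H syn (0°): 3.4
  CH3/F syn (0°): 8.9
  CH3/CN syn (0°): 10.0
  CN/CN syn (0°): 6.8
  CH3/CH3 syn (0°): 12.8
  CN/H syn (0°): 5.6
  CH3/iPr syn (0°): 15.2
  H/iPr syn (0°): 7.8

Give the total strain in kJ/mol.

This conformer (eclipsed): CH3–iPr eclipsed, H–H eclipsed, I–CN eclipsed; 15.2 + 3.4 + 10.7 = 29.3 kJ/mol.

29.3 kJ/mol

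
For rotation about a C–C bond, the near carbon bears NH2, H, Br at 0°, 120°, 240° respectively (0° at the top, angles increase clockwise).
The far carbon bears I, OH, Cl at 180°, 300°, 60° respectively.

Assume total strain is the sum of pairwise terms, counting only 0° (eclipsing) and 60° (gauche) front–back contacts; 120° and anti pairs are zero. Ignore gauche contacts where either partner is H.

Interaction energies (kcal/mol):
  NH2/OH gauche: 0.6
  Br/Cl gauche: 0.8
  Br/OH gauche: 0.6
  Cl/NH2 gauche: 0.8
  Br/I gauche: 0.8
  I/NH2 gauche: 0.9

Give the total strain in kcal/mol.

2.8 kcal/mol

This conformer (staggered): NH2(0°)/OH(300°) gauche 0.6; NH2(0°)/Cl(60°) gauche 0.8; Br(240°)/I(180°) gauche 0.8; Br(240°)/OH(300°) gauche 0.6 → 2.8 kcal/mol.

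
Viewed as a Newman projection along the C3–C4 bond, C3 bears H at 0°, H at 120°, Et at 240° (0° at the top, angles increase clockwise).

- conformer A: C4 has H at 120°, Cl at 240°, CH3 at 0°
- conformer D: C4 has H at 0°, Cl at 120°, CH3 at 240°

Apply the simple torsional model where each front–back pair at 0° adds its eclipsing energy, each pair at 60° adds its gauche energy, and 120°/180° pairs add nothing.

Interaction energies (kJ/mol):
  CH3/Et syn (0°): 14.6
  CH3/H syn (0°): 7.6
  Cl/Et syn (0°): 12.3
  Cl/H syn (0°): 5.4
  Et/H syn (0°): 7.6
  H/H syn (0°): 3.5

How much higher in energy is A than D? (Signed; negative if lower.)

-0.1 kJ/mol

A (eclipsed): H–CH3 eclipsed, H–H eclipsed, Et–Cl eclipsed; 7.6 + 3.5 + 12.3 = 23.4 kJ/mol.
D (eclipsed): H–H eclipsed, H–Cl eclipsed, Et–CH3 eclipsed; 3.5 + 5.4 + 14.6 = 23.5 kJ/mol.
E(A) − E(D) = 23.4 − 23.5 = -0.1 kJ/mol.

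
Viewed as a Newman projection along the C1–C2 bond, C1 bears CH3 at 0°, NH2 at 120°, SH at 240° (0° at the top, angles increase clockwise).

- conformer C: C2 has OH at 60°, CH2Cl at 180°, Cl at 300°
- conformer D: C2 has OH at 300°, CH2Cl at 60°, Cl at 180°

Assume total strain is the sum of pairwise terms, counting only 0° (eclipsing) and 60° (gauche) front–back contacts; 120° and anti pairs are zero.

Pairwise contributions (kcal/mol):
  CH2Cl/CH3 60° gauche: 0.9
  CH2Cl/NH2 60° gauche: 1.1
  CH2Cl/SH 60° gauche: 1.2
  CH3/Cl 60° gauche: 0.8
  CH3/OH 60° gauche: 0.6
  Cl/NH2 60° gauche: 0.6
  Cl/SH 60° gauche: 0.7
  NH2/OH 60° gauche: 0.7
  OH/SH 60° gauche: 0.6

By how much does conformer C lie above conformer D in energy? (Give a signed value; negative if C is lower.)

C is staggered. CH3 at 0° is gauche with OH at 60° (0.6); CH3 at 0° is gauche with Cl at 300° (0.8); NH2 at 120° is gauche with OH at 60° (0.7); NH2 at 120° is gauche with CH2Cl at 180° (1.1); SH at 240° is gauche with CH2Cl at 180° (1.2); SH at 240° is gauche with Cl at 300° (0.7). Total 5.1 kcal/mol.
D is staggered. CH3 at 0° is gauche with OH at 300° (0.6); CH3 at 0° is gauche with CH2Cl at 60° (0.9); NH2 at 120° is gauche with CH2Cl at 60° (1.1); NH2 at 120° is gauche with Cl at 180° (0.6); SH at 240° is gauche with OH at 300° (0.6); SH at 240° is gauche with Cl at 180° (0.7). Total 4.5 kcal/mol.
E(C) − E(D) = 5.1 − 4.5 = +0.6 kcal/mol.

+0.6 kcal/mol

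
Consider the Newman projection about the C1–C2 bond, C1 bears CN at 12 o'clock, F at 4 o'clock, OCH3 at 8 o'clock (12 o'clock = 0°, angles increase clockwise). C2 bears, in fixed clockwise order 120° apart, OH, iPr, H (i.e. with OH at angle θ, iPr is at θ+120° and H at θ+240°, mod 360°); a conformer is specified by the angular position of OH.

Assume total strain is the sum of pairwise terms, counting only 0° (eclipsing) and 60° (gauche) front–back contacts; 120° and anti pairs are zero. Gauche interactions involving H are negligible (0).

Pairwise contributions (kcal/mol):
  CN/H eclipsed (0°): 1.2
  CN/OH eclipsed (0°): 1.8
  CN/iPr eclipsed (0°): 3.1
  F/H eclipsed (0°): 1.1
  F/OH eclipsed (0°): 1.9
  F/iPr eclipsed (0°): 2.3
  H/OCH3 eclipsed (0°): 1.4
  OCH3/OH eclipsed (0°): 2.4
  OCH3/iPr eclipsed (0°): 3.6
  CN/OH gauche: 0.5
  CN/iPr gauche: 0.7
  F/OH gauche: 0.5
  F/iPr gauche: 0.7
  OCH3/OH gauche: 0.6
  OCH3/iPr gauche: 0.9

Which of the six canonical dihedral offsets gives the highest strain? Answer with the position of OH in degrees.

OH at 0° (eclipsed): CN–OH eclipsed, F–iPr eclipsed, OCH3–H eclipsed; 1.8 + 2.3 + 1.4 = 5.5 kcal/mol.
OH at 60° (staggered): CN–OH gauche, F–OH gauche, F–iPr gauche, OCH3–iPr gauche; 0.5 + 0.5 + 0.7 + 0.9 = 2.6 kcal/mol.
OH at 120° (eclipsed): CN–H eclipsed, F–OH eclipsed, OCH3–iPr eclipsed; 1.2 + 1.9 + 3.6 = 6.7 kcal/mol.
OH at 180° (staggered): CN–iPr gauche, F–OH gauche, OCH3–OH gauche, OCH3–iPr gauche; 0.7 + 0.5 + 0.6 + 0.9 = 2.7 kcal/mol.
OH at 240° (eclipsed): CN–iPr eclipsed, F–H eclipsed, OCH3–OH eclipsed; 3.1 + 1.1 + 2.4 = 6.6 kcal/mol.
OH at 300° (staggered): CN–OH gauche, CN–iPr gauche, F–iPr gauche, OCH3–OH gauche; 0.5 + 0.7 + 0.7 + 0.6 = 2.5 kcal/mol.
The maximum (6.7 kcal/mol) occurs with OH at 120°.

120°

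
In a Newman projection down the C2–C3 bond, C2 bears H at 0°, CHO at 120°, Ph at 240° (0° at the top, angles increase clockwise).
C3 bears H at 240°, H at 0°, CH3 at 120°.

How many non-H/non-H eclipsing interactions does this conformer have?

Non-H eclipsing pairs: CHO(120°)/CH3(120°) — 1 interaction.

1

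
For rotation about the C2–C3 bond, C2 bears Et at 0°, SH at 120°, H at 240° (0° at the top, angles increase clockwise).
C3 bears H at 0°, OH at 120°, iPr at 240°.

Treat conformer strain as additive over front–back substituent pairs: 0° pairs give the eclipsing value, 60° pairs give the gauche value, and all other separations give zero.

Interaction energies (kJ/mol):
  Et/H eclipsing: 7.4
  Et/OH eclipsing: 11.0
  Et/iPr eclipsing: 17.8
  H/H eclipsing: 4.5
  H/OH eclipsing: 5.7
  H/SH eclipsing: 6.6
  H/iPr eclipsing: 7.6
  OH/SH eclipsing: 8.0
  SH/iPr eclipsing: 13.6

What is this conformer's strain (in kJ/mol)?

This conformer (eclipsed): Et(0°)/H(0°) eclipsed 7.4; SH(120°)/OH(120°) eclipsed 8.0; H(240°)/iPr(240°) eclipsed 7.6 → 23.0 kJ/mol.

23.0 kJ/mol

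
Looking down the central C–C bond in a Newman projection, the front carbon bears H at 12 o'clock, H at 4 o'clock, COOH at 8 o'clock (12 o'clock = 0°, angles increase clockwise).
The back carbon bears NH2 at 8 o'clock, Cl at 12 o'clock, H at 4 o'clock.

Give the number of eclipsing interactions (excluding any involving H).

1

Non-H eclipsing pairs: COOH(240°)/NH2(240°) — 1 interaction.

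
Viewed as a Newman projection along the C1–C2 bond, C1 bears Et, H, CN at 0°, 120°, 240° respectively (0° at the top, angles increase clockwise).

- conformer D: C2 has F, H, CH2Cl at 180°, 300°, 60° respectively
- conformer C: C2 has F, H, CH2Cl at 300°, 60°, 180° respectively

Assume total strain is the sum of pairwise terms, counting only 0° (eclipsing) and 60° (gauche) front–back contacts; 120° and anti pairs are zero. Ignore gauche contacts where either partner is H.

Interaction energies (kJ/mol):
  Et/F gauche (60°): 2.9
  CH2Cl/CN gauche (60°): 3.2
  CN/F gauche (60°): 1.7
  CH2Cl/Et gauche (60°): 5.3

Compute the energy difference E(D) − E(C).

D is staggered. Et at 0° is gauche with CH2Cl at 60° (5.3); CN at 240° is gauche with F at 180° (1.7). Total 7.0 kJ/mol.
C is staggered. Et at 0° is gauche with F at 300° (2.9); CN at 240° is gauche with F at 300° (1.7); CN at 240° is gauche with CH2Cl at 180° (3.2). Total 7.8 kJ/mol.
E(D) − E(C) = 7.0 − 7.8 = -0.8 kJ/mol.

-0.8 kJ/mol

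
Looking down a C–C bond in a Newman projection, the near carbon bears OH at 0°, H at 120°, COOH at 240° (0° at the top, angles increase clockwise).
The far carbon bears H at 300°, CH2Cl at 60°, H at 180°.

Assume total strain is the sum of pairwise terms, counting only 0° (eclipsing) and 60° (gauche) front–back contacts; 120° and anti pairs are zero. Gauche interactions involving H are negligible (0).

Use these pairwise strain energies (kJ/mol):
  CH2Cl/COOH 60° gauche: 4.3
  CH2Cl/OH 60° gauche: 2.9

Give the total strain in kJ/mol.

This conformer is staggered. OH at 0° is gauche with CH2Cl at 60° (2.9). Total 2.9 kJ/mol.

2.9 kJ/mol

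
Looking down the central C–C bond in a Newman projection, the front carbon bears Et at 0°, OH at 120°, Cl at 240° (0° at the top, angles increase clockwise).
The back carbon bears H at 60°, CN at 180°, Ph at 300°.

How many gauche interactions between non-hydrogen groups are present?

4

Non-H gauche pairs: Et(0°)/Ph(300°); OH(120°)/CN(180°); Cl(240°)/CN(180°); Cl(240°)/Ph(300°) — 4 interactions.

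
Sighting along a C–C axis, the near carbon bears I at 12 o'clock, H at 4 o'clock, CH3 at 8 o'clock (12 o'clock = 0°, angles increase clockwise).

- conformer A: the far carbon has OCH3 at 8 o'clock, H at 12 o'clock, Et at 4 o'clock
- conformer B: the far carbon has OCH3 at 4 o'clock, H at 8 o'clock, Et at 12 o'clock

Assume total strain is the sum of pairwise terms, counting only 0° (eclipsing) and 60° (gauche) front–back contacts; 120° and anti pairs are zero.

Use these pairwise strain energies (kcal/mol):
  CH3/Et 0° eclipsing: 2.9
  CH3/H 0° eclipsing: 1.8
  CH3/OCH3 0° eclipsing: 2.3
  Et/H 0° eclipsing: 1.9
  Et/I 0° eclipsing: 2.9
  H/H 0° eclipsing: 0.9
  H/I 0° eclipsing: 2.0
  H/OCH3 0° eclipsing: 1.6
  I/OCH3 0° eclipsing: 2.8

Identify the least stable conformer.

A (eclipsed): I–H eclipsed, H–Et eclipsed, CH3–OCH3 eclipsed; 2.0 + 1.9 + 2.3 = 6.2 kcal/mol.
B (eclipsed): I–Et eclipsed, H–OCH3 eclipsed, CH3–H eclipsed; 2.9 + 1.6 + 1.8 = 6.3 kcal/mol.
B has the highest total (6.3 kcal/mol).

B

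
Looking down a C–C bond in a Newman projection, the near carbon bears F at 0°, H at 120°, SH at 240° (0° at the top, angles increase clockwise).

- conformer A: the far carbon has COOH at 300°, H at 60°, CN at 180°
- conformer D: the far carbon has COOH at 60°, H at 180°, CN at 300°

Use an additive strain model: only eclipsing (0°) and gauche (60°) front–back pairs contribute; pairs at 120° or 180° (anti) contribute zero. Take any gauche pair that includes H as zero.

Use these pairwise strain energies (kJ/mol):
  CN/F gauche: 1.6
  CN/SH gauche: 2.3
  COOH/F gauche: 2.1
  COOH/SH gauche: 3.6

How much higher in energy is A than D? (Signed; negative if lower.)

A (staggered): F(0°)/COOH(300°) gauche 2.1; SH(240°)/COOH(300°) gauche 3.6; SH(240°)/CN(180°) gauche 2.3 → 8.0 kJ/mol.
D (staggered): F(0°)/COOH(60°) gauche 2.1; F(0°)/CN(300°) gauche 1.6; SH(240°)/CN(300°) gauche 2.3 → 6.0 kJ/mol.
E(A) − E(D) = 8.0 − 6.0 = +2.0 kJ/mol.

+2.0 kJ/mol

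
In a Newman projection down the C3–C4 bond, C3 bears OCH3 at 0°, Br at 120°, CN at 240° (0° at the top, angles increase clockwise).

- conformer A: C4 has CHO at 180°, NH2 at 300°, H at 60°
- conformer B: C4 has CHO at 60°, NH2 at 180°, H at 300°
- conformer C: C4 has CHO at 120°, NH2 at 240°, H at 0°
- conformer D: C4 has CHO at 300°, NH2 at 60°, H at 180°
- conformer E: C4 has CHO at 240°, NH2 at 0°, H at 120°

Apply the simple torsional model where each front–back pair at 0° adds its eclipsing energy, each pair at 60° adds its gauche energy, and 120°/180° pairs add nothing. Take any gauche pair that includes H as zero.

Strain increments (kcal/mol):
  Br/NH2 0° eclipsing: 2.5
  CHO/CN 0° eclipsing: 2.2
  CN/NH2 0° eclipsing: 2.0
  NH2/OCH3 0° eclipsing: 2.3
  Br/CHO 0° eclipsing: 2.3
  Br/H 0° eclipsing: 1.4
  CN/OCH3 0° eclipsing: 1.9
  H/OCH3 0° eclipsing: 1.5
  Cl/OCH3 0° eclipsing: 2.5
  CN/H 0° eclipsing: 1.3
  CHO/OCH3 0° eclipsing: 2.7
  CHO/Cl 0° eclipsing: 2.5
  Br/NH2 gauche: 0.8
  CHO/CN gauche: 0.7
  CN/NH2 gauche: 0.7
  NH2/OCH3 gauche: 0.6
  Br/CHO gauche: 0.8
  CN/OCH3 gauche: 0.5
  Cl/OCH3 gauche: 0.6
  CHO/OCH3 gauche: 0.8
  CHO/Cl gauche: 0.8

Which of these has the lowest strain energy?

A is staggered. OCH3 at 0° is gauche with NH2 at 300° (0.6); Br at 120° is gauche with CHO at 180° (0.8); CN at 240° is gauche with CHO at 180° (0.7); CN at 240° is gauche with NH2 at 300° (0.7). Total 2.8 kcal/mol.
B is staggered. OCH3 at 0° is gauche with CHO at 60° (0.8); Br at 120° is gauche with CHO at 60° (0.8); Br at 120° is gauche with NH2 at 180° (0.8); CN at 240° is gauche with NH2 at 180° (0.7). Total 3.1 kcal/mol.
C is eclipsed. OCH3 at 0° is eclipsed with H at 0° (1.5); Br at 120° is eclipsed with CHO at 120° (2.3); CN at 240° is eclipsed with NH2 at 240° (2.0). Total 5.8 kcal/mol.
D is staggered. OCH3 at 0° is gauche with CHO at 300° (0.8); OCH3 at 0° is gauche with NH2 at 60° (0.6); Br at 120° is gauche with NH2 at 60° (0.8); CN at 240° is gauche with CHO at 300° (0.7). Total 2.9 kcal/mol.
E is eclipsed. OCH3 at 0° is eclipsed with NH2 at 0° (2.3); Br at 120° is eclipsed with H at 120° (1.4); CN at 240° is eclipsed with CHO at 240° (2.2). Total 5.9 kcal/mol.
A has the lowest total (2.8 kcal/mol).

A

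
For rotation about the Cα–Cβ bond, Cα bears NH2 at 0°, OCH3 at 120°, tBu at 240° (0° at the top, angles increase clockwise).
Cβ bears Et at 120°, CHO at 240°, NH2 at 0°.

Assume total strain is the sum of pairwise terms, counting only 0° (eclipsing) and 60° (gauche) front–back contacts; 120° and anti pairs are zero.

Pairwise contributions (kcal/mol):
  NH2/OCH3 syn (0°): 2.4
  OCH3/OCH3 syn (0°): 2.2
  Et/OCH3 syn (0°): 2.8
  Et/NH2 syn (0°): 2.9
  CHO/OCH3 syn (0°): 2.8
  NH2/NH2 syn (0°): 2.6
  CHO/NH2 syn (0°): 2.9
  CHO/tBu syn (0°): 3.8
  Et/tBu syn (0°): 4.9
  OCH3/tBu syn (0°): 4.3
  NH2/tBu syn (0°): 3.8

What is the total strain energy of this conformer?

9.2 kcal/mol

This conformer is eclipsed. NH2 at 0° is eclipsed with NH2 at 0° (2.6); OCH3 at 120° is eclipsed with Et at 120° (2.8); tBu at 240° is eclipsed with CHO at 240° (3.8). Total 9.2 kcal/mol.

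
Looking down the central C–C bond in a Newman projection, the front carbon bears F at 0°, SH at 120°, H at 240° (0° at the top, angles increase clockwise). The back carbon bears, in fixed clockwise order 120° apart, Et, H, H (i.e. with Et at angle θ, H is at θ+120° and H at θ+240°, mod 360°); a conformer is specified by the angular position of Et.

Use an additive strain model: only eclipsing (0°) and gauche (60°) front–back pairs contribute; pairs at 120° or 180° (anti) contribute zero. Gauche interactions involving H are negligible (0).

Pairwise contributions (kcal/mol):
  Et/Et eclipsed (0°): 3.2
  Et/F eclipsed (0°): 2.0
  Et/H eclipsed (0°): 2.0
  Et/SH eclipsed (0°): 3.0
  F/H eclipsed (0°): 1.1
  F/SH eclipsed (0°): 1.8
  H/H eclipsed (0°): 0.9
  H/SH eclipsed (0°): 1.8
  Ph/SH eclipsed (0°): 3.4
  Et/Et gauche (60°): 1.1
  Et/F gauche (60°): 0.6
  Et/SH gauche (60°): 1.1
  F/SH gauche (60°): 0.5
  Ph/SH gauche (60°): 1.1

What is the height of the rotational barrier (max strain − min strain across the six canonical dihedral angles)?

Et at 0° (eclipsed): F(0°)/Et(0°) eclipsed 2.0; SH(120°)/H(120°) eclipsed 1.8; H(240°)/H(240°) eclipsed 0.9 → 4.7 kcal/mol.
Et at 60° (staggered): F(0°)/Et(60°) gauche 0.6; SH(120°)/Et(60°) gauche 1.1 → 1.7 kcal/mol.
Et at 120° (eclipsed): F(0°)/H(0°) eclipsed 1.1; SH(120°)/Et(120°) eclipsed 3.0; H(240°)/H(240°) eclipsed 0.9 → 5.0 kcal/mol.
Et at 180° (staggered): SH(120°)/Et(180°) gauche 1.1 → 1.1 kcal/mol.
Et at 240° (eclipsed): F(0°)/H(0°) eclipsed 1.1; SH(120°)/H(120°) eclipsed 1.8; H(240°)/Et(240°) eclipsed 2.0 → 4.9 kcal/mol.
Et at 300° (staggered): F(0°)/Et(300°) gauche 0.6 → 0.6 kcal/mol.
Max at 120° (5.0 kcal/mol), min at 300° (0.6 kcal/mol); barrier = 4.4 kcal/mol.

4.4 kcal/mol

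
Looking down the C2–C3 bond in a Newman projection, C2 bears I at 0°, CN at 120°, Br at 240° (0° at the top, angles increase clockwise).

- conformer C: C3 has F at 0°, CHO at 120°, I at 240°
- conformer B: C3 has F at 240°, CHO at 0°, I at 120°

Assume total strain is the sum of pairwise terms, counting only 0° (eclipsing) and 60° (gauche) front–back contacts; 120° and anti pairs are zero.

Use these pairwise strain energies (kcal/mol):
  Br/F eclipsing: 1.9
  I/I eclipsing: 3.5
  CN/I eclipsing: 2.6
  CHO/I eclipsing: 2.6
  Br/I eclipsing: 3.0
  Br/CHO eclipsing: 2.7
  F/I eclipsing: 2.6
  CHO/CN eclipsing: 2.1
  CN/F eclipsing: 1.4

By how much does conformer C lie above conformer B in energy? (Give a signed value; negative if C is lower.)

+0.6 kcal/mol

C is eclipsed. I at 0° is eclipsed with F at 0° (2.6); CN at 120° is eclipsed with CHO at 120° (2.1); Br at 240° is eclipsed with I at 240° (3.0). Total 7.7 kcal/mol.
B is eclipsed. I at 0° is eclipsed with CHO at 0° (2.6); CN at 120° is eclipsed with I at 120° (2.6); Br at 240° is eclipsed with F at 240° (1.9). Total 7.1 kcal/mol.
E(C) − E(B) = 7.7 − 7.1 = +0.6 kcal/mol.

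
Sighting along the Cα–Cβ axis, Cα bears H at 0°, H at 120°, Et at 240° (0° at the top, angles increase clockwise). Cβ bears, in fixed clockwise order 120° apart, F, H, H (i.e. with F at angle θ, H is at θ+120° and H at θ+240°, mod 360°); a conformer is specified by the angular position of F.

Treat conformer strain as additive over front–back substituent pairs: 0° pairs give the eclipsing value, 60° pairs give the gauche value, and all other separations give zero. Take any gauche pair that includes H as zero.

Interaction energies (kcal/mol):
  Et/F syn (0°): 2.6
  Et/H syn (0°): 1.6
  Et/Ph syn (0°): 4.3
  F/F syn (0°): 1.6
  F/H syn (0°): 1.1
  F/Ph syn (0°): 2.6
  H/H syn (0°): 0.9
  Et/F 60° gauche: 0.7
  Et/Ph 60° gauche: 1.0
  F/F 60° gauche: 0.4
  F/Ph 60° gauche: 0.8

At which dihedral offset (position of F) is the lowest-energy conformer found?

60°

F at 0° (eclipsed): H–F eclipsed, H–H eclipsed, Et–H eclipsed; 1.1 + 0.9 + 1.6 = 3.6 kcal/mol.
F at 60° (staggered): no non-H gauche contacts → 0.0 kcal/mol.
F at 120° (eclipsed): H–H eclipsed, H–F eclipsed, Et–H eclipsed; 0.9 + 1.1 + 1.6 = 3.6 kcal/mol.
F at 180° (staggered): Et–F gauche; 0.7 = 0.7 kcal/mol.
F at 240° (eclipsed): H–H eclipsed, H–H eclipsed, Et–F eclipsed; 0.9 + 0.9 + 2.6 = 4.4 kcal/mol.
F at 300° (staggered): Et–F gauche; 0.7 = 0.7 kcal/mol.
The minimum (0.0 kcal/mol) occurs with F at 60°.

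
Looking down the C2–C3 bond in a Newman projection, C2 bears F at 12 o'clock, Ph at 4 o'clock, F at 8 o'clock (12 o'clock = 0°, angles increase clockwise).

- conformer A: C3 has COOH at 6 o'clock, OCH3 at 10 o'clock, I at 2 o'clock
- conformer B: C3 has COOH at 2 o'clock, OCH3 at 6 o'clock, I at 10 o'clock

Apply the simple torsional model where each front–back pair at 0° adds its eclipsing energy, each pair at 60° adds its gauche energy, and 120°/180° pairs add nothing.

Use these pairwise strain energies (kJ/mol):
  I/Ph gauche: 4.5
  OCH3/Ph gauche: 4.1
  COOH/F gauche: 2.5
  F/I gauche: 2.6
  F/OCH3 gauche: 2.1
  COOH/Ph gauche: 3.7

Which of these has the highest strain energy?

A is staggered. F at 0° is gauche with OCH3 at 300° (2.1); F at 0° is gauche with I at 60° (2.6); Ph at 120° is gauche with COOH at 180° (3.7); Ph at 120° is gauche with I at 60° (4.5); F at 240° is gauche with COOH at 180° (2.5); F at 240° is gauche with OCH3 at 300° (2.1). Total 17.5 kJ/mol.
B is staggered. F at 0° is gauche with COOH at 60° (2.5); F at 0° is gauche with I at 300° (2.6); Ph at 120° is gauche with COOH at 60° (3.7); Ph at 120° is gauche with OCH3 at 180° (4.1); F at 240° is gauche with OCH3 at 180° (2.1); F at 240° is gauche with I at 300° (2.6). Total 17.6 kJ/mol.
B has the highest total (17.6 kJ/mol).

B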